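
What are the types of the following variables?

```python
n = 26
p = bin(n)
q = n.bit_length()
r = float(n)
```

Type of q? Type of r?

int.bit_length() returns int; float() returns float

int, float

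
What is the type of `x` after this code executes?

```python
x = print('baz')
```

print() returns None

NoneType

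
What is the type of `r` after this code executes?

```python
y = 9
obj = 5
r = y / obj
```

int / int always returns float in Python 3 (9 / 5 = 1.8)

float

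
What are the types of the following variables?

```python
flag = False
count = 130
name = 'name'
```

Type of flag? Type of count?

flag is bool; count is int

bool, int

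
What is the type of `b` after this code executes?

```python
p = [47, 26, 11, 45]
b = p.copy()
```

list.copy() returns list

list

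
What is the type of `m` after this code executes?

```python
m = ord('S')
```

ord() returns int (Unicode code point)

int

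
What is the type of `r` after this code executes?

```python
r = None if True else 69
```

Ternary: condition is True, if branch (None) taken → NoneType

NoneType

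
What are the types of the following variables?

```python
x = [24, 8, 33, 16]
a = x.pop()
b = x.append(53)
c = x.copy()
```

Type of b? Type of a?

list.append() returns None; list.pop() returns the element (int)

NoneType, int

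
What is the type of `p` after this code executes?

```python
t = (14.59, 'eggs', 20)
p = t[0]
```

Index 0 of tuple is 14.59 which is float

float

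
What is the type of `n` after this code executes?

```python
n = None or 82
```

'or' with None returns the other value (82, int)

int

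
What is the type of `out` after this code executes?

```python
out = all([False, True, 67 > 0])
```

all() returns bool

bool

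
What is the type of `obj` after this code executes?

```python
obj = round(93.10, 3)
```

round() with ndigits arg returns float

float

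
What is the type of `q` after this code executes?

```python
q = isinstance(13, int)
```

isinstance() returns bool

bool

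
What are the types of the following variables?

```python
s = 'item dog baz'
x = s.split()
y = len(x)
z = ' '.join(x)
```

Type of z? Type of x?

str.join() returns str; str.split() returns list

str, list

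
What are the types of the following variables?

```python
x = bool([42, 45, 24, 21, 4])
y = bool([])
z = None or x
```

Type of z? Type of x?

None or <bool> returns the bool; bool() returns bool

bool, bool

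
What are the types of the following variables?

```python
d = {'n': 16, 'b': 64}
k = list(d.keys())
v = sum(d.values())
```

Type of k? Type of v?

list(...) returns list; sum of int values returns int

list, int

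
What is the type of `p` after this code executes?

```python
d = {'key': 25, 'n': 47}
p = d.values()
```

.values() returns a dict_values view object

dict_values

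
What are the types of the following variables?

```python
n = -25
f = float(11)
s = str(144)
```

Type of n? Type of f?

n is int; f is float

int, float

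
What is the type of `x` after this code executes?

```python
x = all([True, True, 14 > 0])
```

all() returns bool

bool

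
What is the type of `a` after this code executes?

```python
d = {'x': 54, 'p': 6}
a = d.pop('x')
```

dict.pop() returns the value (int)

int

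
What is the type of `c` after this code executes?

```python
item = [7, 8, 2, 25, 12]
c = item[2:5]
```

Slicing a list always returns a list

list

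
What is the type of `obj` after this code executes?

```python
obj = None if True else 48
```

Ternary: condition is True, if branch (None) taken → NoneType

NoneType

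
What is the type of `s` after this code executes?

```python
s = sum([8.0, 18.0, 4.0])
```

sum() of floats returns float

float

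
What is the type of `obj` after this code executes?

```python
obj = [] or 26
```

'or' returns first truthy value (26, which is int)

int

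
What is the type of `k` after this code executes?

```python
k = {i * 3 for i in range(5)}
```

A set comprehension {expr for x in iterable} produces a set

set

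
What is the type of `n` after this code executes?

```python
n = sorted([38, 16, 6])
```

sorted() always returns list

list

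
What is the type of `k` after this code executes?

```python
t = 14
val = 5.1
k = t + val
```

int + float returns float (14 + 5.1 = 19.1)

float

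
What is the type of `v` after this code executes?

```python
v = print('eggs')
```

print() returns None

NoneType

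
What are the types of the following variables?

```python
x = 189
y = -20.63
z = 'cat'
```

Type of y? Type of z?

y is float; z is str

float, str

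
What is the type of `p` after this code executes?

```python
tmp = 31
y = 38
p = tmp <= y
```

Comparison operators return bool

bool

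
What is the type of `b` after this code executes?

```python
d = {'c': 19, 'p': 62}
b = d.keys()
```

.keys() returns a dict_keys view object

dict_keys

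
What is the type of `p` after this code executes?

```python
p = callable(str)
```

callable() returns bool

bool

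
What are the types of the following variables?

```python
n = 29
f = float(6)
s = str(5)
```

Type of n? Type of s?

n is int; s is str

int, str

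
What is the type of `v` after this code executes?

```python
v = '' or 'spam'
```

'or' returns first truthy value ('spam', which is str)

str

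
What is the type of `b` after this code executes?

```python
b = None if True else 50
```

Ternary: condition is True, if branch (None) taken → NoneType

NoneType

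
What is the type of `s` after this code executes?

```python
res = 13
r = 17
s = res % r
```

int % int returns int (13 % 17 = 13)

int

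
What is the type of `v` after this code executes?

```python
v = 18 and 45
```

'and' returns the last value when all truthy (45, which is int)

int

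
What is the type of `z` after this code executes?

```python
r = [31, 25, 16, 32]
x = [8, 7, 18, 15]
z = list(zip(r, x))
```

list(zip(...)) returns a list of tuples

list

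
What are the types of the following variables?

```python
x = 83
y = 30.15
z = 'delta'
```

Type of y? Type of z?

y is float; z is str

float, str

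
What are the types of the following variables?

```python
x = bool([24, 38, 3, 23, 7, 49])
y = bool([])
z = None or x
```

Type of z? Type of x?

None or <bool> returns the bool; bool() returns bool

bool, bool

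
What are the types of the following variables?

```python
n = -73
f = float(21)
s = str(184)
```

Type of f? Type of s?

f is float; s is str

float, str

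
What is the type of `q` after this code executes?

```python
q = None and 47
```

'and' returns first falsy value (None)

NoneType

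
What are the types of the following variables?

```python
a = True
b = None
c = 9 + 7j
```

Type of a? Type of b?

a is bool; b is NoneType

bool, NoneType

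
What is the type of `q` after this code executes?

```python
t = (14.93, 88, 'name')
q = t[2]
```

Index 2 of tuple is 'name' which is str

str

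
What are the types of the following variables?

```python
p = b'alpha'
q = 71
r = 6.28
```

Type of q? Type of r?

q is int; r is float

int, float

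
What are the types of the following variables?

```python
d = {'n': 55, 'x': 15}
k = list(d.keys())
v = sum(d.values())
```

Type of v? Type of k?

sum of int values returns int; list(...) returns list

int, list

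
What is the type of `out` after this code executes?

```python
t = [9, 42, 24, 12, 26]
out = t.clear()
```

list.clear() returns None

NoneType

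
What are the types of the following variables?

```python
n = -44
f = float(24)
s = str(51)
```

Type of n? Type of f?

n is int; f is float

int, float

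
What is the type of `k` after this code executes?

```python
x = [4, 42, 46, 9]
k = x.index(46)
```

list.index() returns int

int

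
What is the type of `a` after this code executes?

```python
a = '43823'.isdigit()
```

str.isdigit() returns bool

bool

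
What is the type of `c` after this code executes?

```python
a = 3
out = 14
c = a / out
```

int / int always returns float in Python 3 (3 / 14 = 0.214286)

float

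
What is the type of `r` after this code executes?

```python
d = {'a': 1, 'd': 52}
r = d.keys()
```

.keys() returns a dict_keys view object

dict_keys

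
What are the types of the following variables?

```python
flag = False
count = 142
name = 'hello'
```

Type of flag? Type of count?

flag is bool; count is int

bool, int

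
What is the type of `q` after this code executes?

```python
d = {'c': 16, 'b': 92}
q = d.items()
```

dict.items() returns a dict_items view

dict_items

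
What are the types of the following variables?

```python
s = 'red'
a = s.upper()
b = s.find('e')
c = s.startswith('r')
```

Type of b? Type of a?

str.find() returns int; str.upper() returns str

int, str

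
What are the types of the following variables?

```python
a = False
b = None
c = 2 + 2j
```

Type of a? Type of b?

a is bool; b is NoneType

bool, NoneType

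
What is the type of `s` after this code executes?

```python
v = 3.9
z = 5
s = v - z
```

float - int returns float (3.9 - 5 = -1.1)

float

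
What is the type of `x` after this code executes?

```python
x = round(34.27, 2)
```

round() with ndigits arg returns float

float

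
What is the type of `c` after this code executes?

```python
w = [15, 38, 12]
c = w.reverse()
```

list.reverse() returns None

NoneType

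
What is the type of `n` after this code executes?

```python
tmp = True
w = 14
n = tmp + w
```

bool + int returns int (True is 1, so 1 + 14 = 15)

int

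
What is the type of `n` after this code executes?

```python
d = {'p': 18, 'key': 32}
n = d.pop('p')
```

dict.pop() returns the value (int)

int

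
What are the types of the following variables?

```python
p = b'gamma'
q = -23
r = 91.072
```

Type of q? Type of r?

q is int; r is float

int, float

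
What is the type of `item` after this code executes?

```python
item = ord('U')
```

ord() returns int (Unicode code point)

int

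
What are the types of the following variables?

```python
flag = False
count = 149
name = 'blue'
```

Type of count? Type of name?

count is int; name is str

int, str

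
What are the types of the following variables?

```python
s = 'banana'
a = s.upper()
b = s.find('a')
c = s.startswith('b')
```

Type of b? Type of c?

str.find() returns int; str.startswith() returns bool

int, bool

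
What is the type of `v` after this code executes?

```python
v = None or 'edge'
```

'or' with None returns the other value ('edge', str)

str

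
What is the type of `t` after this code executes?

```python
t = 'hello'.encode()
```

str.encode() returns bytes

bytes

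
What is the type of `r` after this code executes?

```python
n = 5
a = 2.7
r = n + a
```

int + float returns float (5 + 2.7 = 7.7)

float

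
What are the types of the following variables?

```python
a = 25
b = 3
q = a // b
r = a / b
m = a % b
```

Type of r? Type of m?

int / int returns float; int % int returns int

float, int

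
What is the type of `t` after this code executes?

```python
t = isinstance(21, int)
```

isinstance() returns bool

bool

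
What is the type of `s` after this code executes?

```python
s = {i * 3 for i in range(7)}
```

A set comprehension {expr for x in iterable} produces a set

set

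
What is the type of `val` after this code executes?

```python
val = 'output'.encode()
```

str.encode() returns bytes

bytes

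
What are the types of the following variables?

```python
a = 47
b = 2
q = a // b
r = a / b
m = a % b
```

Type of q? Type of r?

int // int returns int; int / int returns float

int, float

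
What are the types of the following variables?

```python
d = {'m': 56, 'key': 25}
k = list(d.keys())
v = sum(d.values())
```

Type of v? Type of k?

sum of int values returns int; list(...) returns list

int, list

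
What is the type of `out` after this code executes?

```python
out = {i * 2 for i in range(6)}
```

A set comprehension {expr for x in iterable} produces a set

set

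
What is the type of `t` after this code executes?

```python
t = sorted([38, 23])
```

sorted() always returns list

list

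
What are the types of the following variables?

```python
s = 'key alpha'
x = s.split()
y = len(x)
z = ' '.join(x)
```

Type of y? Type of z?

len() returns int; str.join() returns str

int, str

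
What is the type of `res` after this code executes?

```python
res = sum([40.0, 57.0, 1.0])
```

sum() of floats returns float

float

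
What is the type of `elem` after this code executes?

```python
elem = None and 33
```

'and' returns first falsy value (None)

NoneType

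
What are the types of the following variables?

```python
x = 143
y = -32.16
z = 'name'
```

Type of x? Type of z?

x is int; z is str

int, str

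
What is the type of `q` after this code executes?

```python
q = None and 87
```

'and' returns first falsy value (None)

NoneType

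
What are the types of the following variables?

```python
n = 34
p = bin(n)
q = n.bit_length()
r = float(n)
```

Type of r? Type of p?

float() returns float; bin() returns str

float, str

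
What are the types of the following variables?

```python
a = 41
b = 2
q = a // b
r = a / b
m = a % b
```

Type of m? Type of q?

int % int returns int; int // int returns int

int, int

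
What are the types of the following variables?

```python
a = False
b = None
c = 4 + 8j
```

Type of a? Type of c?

a is bool; c is complex

bool, complex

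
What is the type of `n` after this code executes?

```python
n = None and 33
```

'and' returns first falsy value (None)

NoneType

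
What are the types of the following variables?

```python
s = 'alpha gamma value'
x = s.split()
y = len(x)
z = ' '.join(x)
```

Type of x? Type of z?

str.split() returns list; str.join() returns str

list, str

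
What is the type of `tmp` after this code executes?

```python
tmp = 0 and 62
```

'and' returns the first falsy value (0, which is int)

int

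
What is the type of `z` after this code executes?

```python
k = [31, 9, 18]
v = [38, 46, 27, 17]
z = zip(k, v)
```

zip() returns a zip iterator object

zip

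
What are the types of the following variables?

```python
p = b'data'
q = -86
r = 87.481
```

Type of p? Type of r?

p is bytes; r is float

bytes, float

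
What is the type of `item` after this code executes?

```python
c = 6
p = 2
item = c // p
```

int // int returns int (6 // 2 = 3)

int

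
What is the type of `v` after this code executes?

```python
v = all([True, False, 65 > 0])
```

all() returns bool

bool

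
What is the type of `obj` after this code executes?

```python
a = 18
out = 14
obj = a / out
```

int / int always returns float in Python 3 (18 / 14 = 1.28571)

float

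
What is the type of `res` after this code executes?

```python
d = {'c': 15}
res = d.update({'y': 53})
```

dict.update() returns None

NoneType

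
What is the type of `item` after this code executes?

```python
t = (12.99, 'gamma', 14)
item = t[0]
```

Index 0 of tuple is 12.99 which is float

float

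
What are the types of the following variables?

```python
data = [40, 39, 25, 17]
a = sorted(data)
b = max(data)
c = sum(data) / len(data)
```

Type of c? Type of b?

int / int returns float; max of ints returns int

float, int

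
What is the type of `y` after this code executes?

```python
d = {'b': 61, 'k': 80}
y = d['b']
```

Accessing dict[str, int] with key 'b' returns int value 61

int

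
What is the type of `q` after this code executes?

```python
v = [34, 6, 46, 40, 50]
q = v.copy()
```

list.copy() returns list

list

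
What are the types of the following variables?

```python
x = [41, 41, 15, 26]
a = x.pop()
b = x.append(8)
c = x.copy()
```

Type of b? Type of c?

list.append() returns None; list.copy() returns list

NoneType, list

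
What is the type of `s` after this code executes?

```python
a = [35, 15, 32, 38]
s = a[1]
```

Indexing a list of ints returns int (a[1] = 15)

int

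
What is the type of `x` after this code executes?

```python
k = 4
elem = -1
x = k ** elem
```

int ** negative int returns float

float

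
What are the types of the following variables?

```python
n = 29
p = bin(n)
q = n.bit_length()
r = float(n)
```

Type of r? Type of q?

float() returns float; int.bit_length() returns int

float, int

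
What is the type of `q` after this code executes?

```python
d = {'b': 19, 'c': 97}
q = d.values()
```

.values() returns a dict_values view object

dict_values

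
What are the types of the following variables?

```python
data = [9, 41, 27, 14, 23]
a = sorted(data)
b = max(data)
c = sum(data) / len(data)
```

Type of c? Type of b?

int / int returns float; max of ints returns int

float, int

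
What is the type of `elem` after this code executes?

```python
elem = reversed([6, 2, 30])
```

reversed() on a list returns a list_reverseiterator

list_reverseiterator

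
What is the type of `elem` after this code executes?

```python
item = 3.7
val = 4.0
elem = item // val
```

float // float returns float (floor division preserves float type)

float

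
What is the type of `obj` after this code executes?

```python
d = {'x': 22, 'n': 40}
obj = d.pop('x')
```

dict.pop() returns the value (int)

int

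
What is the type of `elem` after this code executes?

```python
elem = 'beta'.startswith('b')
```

str.startswith() returns bool

bool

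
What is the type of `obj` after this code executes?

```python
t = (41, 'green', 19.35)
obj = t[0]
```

Index 0 of tuple is 41 which is int

int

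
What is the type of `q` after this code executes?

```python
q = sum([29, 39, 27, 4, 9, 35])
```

sum() of ints returns int

int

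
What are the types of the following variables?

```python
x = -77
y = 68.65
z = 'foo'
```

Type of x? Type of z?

x is int; z is str

int, str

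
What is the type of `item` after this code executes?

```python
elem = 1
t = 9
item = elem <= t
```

Comparison operators return bool

bool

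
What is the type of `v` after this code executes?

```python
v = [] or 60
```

'or' returns first truthy value (60, which is int)

int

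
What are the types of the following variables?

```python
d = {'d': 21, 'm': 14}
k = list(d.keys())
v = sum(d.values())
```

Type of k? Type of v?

list(...) returns list; sum of int values returns int

list, int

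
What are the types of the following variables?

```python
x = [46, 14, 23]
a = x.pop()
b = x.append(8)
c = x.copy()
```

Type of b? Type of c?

list.append() returns None; list.copy() returns list

NoneType, list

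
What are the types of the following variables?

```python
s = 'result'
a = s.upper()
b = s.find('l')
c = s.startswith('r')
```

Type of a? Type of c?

str.upper() returns str; str.startswith() returns bool

str, bool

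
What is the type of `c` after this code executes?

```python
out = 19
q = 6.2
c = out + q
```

int + float returns float (19 + 6.2 = 25.2)

float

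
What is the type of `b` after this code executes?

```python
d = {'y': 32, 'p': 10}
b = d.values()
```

.values() returns a dict_values view object

dict_values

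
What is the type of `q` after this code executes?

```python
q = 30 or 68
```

'or' returns the first truthy value (30, which is int)

int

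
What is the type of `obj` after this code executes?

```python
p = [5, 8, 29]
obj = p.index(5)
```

list.index() returns int

int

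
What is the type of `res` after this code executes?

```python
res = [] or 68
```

'or' returns first truthy value (68, which is int)

int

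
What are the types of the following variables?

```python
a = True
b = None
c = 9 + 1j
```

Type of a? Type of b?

a is bool; b is NoneType

bool, NoneType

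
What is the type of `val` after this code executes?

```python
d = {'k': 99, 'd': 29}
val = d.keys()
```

.keys() returns a dict_keys view object

dict_keys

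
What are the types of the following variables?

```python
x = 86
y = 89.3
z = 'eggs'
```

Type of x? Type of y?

x is int; y is float

int, float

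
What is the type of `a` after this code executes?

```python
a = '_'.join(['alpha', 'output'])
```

str.join() returns str

str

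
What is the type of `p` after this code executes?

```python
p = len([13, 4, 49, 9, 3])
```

len() always returns int

int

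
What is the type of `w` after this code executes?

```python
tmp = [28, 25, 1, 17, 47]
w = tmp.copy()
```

list.copy() returns list

list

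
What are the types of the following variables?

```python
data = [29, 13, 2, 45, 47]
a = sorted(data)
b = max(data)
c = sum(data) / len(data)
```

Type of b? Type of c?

max of ints returns int; int / int returns float

int, float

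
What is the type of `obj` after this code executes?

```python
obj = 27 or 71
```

'or' returns the first truthy value (27, which is int)

int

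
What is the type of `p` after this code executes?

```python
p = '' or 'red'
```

'or' returns first truthy value ('red', which is str)

str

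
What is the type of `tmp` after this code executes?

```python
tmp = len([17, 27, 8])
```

len() always returns int

int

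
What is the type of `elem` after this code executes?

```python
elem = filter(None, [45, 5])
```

filter() returns a filter iterator object

filter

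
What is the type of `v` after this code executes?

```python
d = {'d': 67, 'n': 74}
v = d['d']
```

Accessing dict[str, int] with key 'd' returns int value 67

int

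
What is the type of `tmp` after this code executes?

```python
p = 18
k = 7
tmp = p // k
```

int // int returns int (18 // 7 = 2)

int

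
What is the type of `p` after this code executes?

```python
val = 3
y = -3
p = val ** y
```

int ** negative int returns float

float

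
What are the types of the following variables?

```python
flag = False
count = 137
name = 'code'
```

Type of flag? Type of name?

flag is bool; name is str

bool, str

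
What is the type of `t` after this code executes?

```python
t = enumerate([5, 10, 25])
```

enumerate() returns an enumerate iterator object

enumerate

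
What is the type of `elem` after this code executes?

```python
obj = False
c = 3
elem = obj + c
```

bool + int returns int (False is 0, so 0 + 3 = 3)

int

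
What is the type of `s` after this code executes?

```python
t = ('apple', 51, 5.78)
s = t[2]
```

Index 2 of tuple is 5.78 which is float

float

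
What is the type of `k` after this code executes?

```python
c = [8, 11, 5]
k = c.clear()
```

list.clear() returns None

NoneType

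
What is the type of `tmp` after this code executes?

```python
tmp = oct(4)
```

oct() returns str representation

str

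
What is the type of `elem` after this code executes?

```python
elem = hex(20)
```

hex() returns str representation

str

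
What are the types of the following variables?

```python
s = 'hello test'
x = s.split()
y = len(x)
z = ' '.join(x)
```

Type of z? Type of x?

str.join() returns str; str.split() returns list

str, list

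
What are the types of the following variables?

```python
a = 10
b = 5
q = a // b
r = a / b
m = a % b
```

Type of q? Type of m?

int // int returns int; int % int returns int

int, int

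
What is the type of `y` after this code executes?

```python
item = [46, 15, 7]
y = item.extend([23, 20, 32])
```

list.extend() returns None

NoneType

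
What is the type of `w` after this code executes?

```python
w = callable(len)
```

callable() returns bool

bool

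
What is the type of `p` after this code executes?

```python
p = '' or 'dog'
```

'or' returns first truthy value ('dog', which is str)

str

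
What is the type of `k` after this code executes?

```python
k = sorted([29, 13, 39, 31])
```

sorted() always returns list

list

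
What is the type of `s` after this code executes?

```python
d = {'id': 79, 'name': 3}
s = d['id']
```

Accessing dict[str, int] with key 'id' returns int value 79

int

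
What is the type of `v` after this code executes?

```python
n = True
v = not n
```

'not' always returns bool

bool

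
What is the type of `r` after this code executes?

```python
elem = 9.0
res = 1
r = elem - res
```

float - int returns float (9.0 - 1 = 8.0)

float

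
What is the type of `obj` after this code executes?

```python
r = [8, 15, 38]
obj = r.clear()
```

list.clear() returns None

NoneType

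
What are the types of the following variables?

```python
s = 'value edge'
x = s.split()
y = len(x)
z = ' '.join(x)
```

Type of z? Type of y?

str.join() returns str; len() returns int

str, int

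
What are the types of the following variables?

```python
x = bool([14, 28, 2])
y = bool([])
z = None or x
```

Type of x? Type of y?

bool() returns bool; bool() returns bool

bool, bool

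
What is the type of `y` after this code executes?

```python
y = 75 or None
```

'or' returns first truthy value (75, int)

int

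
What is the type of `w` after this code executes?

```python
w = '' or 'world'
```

'or' returns first truthy value ('world', which is str)

str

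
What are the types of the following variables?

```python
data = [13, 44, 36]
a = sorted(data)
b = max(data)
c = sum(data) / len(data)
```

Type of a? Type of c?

sorted() returns list; int / int returns float

list, float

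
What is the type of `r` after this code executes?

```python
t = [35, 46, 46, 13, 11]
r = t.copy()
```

list.copy() returns list

list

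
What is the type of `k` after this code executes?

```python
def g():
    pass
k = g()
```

A function with no return statement returns None

NoneType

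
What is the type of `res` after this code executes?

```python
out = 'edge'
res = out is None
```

'is' comparison returns bool

bool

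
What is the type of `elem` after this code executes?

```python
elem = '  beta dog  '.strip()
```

str.strip() returns str

str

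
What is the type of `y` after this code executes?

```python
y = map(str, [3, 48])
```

map() returns a map iterator object

map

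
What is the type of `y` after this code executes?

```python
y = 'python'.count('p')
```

str.count() returns int

int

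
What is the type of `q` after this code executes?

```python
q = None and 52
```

'and' returns first falsy value (None)

NoneType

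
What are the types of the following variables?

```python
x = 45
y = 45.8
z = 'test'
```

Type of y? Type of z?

y is float; z is str

float, str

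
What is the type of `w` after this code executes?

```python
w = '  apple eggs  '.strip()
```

str.strip() returns str

str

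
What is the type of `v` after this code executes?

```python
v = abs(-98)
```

abs() of int returns int

int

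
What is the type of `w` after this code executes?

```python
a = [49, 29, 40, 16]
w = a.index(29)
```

list.index() returns int

int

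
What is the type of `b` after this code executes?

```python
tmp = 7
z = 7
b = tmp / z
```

int / int always returns float in Python 3 (7 / 7 = 1)

float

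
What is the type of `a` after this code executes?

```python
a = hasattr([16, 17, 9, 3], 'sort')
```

hasattr() returns bool

bool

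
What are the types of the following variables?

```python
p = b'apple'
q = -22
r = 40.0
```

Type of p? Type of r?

p is bytes; r is float

bytes, float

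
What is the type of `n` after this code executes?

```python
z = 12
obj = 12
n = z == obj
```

Equality comparison returns bool

bool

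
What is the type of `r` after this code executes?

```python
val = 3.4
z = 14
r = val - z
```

float - int returns float (3.4 - 14 = -10.6)

float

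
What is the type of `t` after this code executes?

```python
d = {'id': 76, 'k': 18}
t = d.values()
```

.values() returns a dict_values view object

dict_values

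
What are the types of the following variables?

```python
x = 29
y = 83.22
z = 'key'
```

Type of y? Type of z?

y is float; z is str

float, str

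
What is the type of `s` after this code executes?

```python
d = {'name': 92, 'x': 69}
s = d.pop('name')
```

dict.pop() returns the value (int)

int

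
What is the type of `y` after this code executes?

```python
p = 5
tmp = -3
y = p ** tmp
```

int ** negative int returns float

float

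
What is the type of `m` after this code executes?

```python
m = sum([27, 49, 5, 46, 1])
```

sum() of ints returns int

int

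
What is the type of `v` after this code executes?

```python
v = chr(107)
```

chr() returns str (single character)

str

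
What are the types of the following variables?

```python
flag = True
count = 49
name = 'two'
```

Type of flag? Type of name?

flag is bool; name is str

bool, str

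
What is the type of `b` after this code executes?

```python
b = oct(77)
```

oct() returns str representation

str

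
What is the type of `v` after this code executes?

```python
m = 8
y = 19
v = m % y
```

int % int returns int (8 % 19 = 8)

int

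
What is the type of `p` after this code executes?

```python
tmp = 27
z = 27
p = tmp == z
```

Equality comparison returns bool

bool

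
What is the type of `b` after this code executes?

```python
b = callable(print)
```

callable() returns bool

bool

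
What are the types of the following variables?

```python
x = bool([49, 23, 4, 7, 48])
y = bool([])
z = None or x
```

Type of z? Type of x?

None or <bool> returns the bool; bool() returns bool

bool, bool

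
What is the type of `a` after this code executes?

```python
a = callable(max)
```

callable() returns bool

bool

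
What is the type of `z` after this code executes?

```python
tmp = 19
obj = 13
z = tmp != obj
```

Comparison operators return bool

bool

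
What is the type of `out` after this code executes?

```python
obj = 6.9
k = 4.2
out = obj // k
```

float // float returns float (floor division preserves float type)

float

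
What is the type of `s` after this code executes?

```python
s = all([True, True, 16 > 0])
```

all() returns bool

bool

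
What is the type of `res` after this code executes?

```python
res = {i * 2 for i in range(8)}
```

A set comprehension {expr for x in iterable} produces a set

set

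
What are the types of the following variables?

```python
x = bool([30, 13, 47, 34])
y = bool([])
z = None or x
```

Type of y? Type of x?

bool() returns bool; bool() returns bool

bool, bool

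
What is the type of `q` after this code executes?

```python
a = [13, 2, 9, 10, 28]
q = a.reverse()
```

list.reverse() returns None

NoneType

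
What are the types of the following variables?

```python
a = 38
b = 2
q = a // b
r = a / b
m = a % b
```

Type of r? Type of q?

int / int returns float; int // int returns int

float, int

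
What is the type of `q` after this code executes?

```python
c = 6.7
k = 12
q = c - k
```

float - int returns float (6.7 - 12 = -5.3)

float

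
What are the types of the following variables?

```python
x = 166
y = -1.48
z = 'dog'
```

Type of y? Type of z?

y is float; z is str

float, str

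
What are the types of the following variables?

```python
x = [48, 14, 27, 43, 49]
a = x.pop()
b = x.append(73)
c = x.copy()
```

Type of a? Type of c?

list.pop() returns the element (int); list.copy() returns list

int, list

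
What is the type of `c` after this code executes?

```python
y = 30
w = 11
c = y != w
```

Comparison operators return bool

bool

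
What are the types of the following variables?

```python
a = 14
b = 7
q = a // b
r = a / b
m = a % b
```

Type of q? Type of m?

int // int returns int; int % int returns int

int, int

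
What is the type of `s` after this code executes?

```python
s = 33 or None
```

'or' returns first truthy value (33, int)

int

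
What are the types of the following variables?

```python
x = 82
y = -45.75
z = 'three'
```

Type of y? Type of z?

y is float; z is str

float, str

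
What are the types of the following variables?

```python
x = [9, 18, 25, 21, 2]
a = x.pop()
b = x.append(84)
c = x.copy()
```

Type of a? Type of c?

list.pop() returns the element (int); list.copy() returns list

int, list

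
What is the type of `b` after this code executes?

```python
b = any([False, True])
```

any() returns bool

bool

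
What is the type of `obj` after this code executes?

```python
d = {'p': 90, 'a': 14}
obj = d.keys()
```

.keys() returns a dict_keys view object

dict_keys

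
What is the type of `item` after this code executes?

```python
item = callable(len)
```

callable() returns bool

bool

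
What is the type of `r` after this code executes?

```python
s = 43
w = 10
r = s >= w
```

Comparison operators return bool

bool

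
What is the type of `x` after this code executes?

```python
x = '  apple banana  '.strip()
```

str.strip() returns str

str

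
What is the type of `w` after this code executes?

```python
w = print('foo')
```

print() returns None

NoneType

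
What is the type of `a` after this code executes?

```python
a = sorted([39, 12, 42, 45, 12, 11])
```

sorted() always returns list

list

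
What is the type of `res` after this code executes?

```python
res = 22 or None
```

'or' returns first truthy value (22, int)

int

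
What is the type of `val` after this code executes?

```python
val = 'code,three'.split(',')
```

str.split() returns list

list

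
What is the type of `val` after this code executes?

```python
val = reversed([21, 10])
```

reversed() on a list returns a list_reverseiterator

list_reverseiterator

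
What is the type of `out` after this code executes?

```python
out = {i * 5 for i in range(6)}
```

A set comprehension {expr for x in iterable} produces a set

set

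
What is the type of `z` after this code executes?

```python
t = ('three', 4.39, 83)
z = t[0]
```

Index 0 of tuple is 'three' which is str

str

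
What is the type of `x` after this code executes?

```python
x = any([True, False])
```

any() returns bool

bool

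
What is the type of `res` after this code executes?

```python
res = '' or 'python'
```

'or' returns first truthy value ('python', which is str)

str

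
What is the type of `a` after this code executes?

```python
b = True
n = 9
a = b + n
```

bool + int returns int (True is 1, so 1 + 9 = 10)

int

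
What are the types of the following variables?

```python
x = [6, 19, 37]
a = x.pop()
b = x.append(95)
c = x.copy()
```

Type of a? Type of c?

list.pop() returns the element (int); list.copy() returns list

int, list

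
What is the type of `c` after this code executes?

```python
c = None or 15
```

'or' with None returns the other value (15, int)

int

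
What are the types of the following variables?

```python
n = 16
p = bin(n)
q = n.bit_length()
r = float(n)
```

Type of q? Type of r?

int.bit_length() returns int; float() returns float

int, float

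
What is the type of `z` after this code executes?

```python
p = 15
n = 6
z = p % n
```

int % int returns int (15 % 6 = 3)

int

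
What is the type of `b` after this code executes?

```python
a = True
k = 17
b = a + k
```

bool + int returns int (True is 1, so 1 + 17 = 18)

int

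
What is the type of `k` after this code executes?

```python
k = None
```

None has type NoneType

NoneType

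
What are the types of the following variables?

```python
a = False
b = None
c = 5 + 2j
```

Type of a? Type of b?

a is bool; b is NoneType

bool, NoneType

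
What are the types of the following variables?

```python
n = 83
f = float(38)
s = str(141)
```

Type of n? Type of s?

n is int; s is str

int, str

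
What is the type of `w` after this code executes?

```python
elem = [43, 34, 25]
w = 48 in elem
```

'in' operator returns bool

bool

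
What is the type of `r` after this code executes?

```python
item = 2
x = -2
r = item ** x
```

int ** negative int returns float

float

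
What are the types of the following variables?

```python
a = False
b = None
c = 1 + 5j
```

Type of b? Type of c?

b is NoneType; c is complex

NoneType, complex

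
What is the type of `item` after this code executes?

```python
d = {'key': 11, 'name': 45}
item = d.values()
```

.values() returns a dict_values view object

dict_values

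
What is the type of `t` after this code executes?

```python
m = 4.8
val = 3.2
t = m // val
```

float // float returns float (floor division preserves float type)

float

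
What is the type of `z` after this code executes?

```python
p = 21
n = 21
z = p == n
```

Equality comparison returns bool

bool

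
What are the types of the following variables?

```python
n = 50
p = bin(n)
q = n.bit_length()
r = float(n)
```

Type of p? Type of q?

bin() returns str; int.bit_length() returns int

str, int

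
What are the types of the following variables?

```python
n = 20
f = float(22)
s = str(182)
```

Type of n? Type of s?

n is int; s is str

int, str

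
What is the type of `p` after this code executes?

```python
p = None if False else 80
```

Ternary: condition is False, else branch (80) taken → int

int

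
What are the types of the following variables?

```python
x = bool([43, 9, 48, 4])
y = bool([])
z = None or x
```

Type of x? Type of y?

bool() returns bool; bool() returns bool

bool, bool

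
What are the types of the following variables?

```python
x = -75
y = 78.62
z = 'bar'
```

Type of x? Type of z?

x is int; z is str

int, str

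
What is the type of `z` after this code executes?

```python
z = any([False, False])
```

any() returns bool

bool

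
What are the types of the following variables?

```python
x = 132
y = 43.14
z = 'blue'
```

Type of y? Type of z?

y is float; z is str

float, str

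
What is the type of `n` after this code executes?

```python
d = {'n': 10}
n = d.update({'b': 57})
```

dict.update() returns None

NoneType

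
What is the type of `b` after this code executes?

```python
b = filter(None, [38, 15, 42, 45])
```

filter() returns a filter iterator object

filter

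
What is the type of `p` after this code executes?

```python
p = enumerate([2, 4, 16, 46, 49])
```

enumerate() returns an enumerate iterator object

enumerate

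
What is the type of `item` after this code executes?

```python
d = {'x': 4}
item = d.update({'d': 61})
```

dict.update() returns None

NoneType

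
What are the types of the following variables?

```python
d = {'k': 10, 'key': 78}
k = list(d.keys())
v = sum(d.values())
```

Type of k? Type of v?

list(...) returns list; sum of int values returns int

list, int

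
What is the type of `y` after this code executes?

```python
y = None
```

None has type NoneType

NoneType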